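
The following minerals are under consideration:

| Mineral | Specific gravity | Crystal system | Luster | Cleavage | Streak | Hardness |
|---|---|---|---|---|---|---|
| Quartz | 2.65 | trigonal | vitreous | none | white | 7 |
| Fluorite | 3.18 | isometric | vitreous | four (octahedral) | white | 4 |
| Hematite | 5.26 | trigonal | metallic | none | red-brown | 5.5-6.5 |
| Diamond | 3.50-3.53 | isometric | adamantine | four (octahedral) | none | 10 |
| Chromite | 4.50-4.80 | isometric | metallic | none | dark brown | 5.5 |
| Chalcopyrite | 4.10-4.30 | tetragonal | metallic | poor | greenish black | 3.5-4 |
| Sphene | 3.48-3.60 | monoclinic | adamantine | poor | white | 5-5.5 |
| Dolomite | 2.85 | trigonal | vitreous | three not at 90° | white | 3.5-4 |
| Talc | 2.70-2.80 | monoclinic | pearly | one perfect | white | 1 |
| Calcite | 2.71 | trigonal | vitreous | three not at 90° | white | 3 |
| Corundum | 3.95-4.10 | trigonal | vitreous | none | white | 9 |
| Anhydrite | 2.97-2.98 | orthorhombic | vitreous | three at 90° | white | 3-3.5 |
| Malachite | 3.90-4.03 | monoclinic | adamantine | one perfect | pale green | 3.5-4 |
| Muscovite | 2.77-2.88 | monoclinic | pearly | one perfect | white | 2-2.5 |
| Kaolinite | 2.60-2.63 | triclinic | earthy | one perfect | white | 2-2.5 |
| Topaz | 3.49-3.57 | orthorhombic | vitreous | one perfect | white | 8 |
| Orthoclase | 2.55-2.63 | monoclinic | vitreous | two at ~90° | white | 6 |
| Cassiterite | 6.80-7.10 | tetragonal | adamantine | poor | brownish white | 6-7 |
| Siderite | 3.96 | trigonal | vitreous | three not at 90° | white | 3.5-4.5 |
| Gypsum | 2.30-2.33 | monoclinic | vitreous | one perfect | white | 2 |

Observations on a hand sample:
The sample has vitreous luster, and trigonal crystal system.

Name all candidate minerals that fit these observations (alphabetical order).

Calcite, Corundum, Dolomite, Quartz, Siderite

Vitreous luster: leaves Quartz, Fluorite, Dolomite, Calcite, Corundum, Anhydrite, Topaz, Orthoclase, Siderite, Gypsum.
Trigonal crystal system rules out Fluorite, Anhydrite, Topaz, Orthoclase, Gypsum.
Remaining candidates: Calcite, Corundum, Dolomite, Quartz, Siderite.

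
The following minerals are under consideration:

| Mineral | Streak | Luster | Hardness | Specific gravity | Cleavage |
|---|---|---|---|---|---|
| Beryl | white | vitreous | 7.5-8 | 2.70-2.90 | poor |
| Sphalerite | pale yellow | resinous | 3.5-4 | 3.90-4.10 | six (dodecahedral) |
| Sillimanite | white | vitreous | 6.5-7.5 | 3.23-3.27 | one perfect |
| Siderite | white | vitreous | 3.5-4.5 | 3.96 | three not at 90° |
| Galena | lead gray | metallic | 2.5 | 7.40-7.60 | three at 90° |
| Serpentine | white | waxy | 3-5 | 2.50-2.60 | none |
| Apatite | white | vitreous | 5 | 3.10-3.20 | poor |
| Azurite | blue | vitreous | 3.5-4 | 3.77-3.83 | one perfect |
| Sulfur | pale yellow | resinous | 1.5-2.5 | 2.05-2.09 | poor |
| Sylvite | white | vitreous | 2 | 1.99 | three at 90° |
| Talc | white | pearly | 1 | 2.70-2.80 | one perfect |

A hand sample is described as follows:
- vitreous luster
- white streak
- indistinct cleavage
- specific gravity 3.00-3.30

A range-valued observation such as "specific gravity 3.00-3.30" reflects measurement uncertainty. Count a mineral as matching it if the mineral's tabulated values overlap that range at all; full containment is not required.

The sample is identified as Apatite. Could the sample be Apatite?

Yes

Vitreous luster — agrees with Apatite (vitreous luster).
White streak — agrees with Apatite (white streak).
Indistinct cleavage — agrees with Apatite (cleavage poor).
Specific gravity 3.00-3.30 — agrees with Apatite (SG 3.10-3.20).
Nothing contradicts Apatite.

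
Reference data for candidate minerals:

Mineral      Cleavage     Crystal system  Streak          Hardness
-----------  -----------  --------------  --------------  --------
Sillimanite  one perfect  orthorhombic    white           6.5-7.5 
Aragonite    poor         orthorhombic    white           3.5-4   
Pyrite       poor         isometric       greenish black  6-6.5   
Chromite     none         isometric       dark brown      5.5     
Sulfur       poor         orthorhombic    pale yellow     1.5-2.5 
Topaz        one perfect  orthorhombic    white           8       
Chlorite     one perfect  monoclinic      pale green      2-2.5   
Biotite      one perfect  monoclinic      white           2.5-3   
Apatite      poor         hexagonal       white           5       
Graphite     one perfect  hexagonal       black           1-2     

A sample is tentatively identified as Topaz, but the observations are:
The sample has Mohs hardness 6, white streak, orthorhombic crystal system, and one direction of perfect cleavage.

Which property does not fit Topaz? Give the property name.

Mohs hardness 6: Topaz has hardness 8 — inconsistent.
White streak: Topaz has white streak — consistent.
Orthorhombic crystal system: Topaz has orthorhombic system — consistent.
One direction of perfect cleavage: Topaz has cleavage one perfect — consistent.
Everything matches except the hardness.

hardness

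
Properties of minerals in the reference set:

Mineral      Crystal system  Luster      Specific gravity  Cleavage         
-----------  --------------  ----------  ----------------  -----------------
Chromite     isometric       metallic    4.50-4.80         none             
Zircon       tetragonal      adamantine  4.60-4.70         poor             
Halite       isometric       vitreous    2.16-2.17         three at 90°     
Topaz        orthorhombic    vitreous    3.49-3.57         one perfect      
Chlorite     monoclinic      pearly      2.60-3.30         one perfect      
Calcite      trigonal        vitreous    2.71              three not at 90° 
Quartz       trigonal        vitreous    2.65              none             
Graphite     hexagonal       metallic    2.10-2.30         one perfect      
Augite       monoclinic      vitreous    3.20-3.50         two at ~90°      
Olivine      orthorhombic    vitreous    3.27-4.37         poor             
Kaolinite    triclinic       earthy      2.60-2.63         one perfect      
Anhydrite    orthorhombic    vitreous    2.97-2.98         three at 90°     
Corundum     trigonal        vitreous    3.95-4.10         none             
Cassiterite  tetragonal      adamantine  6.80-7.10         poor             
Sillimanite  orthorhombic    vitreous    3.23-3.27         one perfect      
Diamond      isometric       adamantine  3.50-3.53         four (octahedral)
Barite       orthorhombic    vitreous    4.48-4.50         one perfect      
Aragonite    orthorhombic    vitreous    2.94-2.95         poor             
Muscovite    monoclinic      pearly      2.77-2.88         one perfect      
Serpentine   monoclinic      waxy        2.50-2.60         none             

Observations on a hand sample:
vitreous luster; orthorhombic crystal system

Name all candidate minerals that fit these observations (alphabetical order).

Vitreous luster: narrows the field to Halite, Topaz, Calcite, Quartz, Augite, Olivine, Anhydrite, Corundum, Sillimanite, Barite, Aragonite.
Orthorhombic crystal system rules out Halite, Calcite, Quartz, Augite, Corundum.
Remaining candidates: Anhydrite, Aragonite, Barite, Olivine, Sillimanite, Topaz.

Anhydrite, Aragonite, Barite, Olivine, Sillimanite, Topaz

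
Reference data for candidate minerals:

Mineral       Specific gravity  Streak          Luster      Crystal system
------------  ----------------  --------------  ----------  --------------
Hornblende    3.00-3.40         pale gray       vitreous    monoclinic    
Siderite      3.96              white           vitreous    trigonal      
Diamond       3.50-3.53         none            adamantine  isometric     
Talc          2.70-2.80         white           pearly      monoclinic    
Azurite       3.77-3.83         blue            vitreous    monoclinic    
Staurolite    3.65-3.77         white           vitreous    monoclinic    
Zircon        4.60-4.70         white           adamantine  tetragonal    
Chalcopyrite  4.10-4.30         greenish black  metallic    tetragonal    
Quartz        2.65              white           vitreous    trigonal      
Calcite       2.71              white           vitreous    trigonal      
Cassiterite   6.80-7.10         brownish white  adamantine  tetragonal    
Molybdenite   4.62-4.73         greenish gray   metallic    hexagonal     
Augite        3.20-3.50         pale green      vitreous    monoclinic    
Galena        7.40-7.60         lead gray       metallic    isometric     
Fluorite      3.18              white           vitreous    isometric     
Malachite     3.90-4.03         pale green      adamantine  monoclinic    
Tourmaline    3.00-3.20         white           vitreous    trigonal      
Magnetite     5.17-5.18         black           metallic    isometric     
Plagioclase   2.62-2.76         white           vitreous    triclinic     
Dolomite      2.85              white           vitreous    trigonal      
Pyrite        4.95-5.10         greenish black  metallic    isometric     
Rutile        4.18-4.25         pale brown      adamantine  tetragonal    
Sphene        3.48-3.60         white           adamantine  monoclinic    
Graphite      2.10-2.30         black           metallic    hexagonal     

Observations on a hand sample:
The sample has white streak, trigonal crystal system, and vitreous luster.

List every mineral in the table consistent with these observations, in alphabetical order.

Calcite, Dolomite, Quartz, Siderite, Tourmaline

White streak: leaves Siderite, Talc, Staurolite, Zircon, Quartz, Calcite, Fluorite, Tourmaline, Plagioclase, Dolomite, Sphene.
Trigonal crystal system: only Siderite, Quartz, Calcite, Tourmaline, Dolomite remain.
Vitreous luster: consistent with all remaining minerals.
The minerals that satisfy all observations are Calcite, Dolomite, Quartz, Siderite, Tourmaline.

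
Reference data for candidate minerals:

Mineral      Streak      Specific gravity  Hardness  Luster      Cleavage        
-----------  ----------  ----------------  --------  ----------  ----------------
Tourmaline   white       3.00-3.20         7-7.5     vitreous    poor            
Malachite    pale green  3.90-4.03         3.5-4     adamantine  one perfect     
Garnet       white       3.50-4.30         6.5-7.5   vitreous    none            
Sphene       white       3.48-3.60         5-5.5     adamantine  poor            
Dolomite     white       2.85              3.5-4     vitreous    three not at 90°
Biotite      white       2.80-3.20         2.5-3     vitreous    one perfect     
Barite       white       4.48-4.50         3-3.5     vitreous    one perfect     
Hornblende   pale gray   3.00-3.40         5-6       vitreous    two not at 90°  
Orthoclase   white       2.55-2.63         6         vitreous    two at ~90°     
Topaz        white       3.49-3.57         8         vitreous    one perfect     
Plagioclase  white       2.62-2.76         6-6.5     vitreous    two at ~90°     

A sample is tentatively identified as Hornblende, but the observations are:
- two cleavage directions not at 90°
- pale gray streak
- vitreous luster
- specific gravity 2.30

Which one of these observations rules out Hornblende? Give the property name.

specific gravity

Two cleavage directions not at 90°: Hornblende has cleavage two not at 90° — consistent.
Pale gray streak: Hornblende has pale gray streak — consistent.
Vitreous luster: Hornblende has vitreous luster — consistent.
Specific gravity 2.30: Hornblende has SG 3.00-3.40 — does not match.
The specific gravity is the one property that does not fit.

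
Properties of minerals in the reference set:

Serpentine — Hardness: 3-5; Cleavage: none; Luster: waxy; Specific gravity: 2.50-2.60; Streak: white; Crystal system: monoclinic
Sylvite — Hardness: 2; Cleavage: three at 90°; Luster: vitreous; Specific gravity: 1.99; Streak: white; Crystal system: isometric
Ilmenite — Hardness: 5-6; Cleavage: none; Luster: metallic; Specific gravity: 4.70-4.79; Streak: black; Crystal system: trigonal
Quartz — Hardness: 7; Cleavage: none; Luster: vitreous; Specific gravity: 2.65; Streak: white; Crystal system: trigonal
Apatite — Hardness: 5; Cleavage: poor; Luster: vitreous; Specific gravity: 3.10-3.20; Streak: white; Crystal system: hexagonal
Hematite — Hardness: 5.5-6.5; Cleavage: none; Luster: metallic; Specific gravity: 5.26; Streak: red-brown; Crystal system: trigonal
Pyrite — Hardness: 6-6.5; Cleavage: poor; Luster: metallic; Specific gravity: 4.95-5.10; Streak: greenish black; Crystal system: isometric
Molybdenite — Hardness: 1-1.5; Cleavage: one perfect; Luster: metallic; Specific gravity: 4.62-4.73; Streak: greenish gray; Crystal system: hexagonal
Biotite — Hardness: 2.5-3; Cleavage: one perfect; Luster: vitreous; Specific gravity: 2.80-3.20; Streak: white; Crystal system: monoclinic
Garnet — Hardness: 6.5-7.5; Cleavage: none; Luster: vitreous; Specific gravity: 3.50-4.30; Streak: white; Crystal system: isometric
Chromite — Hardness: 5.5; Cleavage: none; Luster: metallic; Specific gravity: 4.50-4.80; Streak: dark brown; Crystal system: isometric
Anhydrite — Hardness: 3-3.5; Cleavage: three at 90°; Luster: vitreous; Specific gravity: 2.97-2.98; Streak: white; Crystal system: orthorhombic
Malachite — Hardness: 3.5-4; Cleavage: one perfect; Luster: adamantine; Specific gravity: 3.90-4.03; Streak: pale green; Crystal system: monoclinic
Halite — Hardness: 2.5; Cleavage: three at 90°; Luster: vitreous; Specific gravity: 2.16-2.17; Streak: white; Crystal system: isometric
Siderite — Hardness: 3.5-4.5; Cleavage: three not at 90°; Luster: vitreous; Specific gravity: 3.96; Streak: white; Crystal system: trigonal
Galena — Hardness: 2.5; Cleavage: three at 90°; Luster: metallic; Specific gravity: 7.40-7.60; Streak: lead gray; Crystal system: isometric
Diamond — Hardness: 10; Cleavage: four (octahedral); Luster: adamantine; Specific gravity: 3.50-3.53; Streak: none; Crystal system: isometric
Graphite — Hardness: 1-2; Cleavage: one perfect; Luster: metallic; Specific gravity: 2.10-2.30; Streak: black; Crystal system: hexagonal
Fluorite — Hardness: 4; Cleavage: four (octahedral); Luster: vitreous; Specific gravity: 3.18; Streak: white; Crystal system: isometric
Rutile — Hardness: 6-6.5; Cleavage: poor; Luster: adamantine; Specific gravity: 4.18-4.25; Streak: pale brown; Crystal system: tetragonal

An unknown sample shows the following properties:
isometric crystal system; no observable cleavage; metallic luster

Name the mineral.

Isometric crystal system: Sylvite, Pyrite, Garnet, Chromite, Halite, Galena, Diamond, Fluorite remain.
No observable cleavage: narrows the field to Garnet, Chromite.
Metallic luster is inconsistent with Garnet.
Chromite is the sole remaining match.

Chromite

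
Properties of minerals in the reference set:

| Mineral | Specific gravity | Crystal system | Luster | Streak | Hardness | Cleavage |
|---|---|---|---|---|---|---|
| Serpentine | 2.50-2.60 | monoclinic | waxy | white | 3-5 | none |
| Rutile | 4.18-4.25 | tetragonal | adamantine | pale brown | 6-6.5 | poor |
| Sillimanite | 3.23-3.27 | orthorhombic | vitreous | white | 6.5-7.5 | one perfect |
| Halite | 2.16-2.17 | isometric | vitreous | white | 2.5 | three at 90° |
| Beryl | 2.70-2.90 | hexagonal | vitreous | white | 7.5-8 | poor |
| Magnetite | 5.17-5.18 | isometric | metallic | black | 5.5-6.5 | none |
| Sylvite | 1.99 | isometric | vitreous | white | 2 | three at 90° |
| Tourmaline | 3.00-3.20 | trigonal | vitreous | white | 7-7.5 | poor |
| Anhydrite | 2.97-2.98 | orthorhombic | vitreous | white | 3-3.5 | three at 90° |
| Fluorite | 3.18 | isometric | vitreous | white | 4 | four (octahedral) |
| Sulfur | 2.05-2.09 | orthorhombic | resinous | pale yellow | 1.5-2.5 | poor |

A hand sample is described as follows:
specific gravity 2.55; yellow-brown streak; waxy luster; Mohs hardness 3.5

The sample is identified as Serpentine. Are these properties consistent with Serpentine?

Specific gravity 2.55 — matches Serpentine (SG 2.50-2.60).
Yellow-brown streak — Serpentine has white streak; inconsistent.
Waxy luster — matches Serpentine (waxy luster).
Mohs hardness 3.5 — matches Serpentine (hardness 3-5).
The streak observation rules out Serpentine.

No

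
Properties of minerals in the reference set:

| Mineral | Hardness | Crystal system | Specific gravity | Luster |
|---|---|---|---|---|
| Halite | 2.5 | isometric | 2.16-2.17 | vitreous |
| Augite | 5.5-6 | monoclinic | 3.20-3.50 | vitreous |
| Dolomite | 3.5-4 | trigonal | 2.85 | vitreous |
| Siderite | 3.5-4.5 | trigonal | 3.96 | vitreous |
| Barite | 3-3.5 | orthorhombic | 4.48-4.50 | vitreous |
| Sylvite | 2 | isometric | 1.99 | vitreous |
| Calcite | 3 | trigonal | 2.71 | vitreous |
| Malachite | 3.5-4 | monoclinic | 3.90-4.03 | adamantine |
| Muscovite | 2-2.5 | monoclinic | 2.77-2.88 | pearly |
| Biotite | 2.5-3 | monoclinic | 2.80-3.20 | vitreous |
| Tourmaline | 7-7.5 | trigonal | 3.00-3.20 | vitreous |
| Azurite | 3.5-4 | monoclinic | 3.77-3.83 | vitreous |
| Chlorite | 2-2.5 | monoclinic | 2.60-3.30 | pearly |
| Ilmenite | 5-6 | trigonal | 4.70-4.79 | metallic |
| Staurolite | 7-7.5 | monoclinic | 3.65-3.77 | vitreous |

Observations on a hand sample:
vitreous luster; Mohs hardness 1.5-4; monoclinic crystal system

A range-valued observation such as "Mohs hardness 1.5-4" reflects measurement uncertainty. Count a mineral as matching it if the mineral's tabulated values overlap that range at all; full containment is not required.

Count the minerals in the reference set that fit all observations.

2

Vitreous luster is inconsistent with Malachite, Muscovite, Chlorite, Ilmenite.
Mohs hardness 1.5-4 eliminates Augite, Tourmaline, Staurolite.
Monoclinic crystal system: only Biotite, Azurite remain.
Consistent with every observation: Azurite, Biotite.
That is 2 minerals.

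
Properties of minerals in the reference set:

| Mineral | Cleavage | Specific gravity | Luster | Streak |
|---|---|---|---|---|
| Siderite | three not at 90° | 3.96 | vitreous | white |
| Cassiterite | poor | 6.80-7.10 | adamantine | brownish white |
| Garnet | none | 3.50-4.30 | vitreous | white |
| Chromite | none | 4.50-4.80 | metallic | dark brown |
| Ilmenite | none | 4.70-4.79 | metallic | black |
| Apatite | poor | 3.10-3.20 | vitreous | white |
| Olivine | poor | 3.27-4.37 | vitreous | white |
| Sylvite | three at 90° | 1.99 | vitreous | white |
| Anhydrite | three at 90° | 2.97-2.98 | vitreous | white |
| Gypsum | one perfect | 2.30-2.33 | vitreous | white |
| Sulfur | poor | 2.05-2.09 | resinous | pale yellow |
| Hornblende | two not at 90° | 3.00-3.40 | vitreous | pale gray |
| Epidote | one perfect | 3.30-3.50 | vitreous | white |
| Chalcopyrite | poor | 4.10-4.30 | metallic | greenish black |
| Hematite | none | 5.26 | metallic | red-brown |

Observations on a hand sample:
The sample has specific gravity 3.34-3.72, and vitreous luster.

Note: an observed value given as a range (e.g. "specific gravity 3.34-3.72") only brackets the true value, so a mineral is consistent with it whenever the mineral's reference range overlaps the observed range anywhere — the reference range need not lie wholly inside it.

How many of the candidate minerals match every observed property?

4

Specific gravity 3.34-3.72: only Garnet, Olivine, Hornblende, Epidote remain.
Vitreous luster: every remaining candidate is consistent.
The minerals that satisfy all observations are Epidote, Garnet, Hornblende, Olivine.
That is 4 minerals.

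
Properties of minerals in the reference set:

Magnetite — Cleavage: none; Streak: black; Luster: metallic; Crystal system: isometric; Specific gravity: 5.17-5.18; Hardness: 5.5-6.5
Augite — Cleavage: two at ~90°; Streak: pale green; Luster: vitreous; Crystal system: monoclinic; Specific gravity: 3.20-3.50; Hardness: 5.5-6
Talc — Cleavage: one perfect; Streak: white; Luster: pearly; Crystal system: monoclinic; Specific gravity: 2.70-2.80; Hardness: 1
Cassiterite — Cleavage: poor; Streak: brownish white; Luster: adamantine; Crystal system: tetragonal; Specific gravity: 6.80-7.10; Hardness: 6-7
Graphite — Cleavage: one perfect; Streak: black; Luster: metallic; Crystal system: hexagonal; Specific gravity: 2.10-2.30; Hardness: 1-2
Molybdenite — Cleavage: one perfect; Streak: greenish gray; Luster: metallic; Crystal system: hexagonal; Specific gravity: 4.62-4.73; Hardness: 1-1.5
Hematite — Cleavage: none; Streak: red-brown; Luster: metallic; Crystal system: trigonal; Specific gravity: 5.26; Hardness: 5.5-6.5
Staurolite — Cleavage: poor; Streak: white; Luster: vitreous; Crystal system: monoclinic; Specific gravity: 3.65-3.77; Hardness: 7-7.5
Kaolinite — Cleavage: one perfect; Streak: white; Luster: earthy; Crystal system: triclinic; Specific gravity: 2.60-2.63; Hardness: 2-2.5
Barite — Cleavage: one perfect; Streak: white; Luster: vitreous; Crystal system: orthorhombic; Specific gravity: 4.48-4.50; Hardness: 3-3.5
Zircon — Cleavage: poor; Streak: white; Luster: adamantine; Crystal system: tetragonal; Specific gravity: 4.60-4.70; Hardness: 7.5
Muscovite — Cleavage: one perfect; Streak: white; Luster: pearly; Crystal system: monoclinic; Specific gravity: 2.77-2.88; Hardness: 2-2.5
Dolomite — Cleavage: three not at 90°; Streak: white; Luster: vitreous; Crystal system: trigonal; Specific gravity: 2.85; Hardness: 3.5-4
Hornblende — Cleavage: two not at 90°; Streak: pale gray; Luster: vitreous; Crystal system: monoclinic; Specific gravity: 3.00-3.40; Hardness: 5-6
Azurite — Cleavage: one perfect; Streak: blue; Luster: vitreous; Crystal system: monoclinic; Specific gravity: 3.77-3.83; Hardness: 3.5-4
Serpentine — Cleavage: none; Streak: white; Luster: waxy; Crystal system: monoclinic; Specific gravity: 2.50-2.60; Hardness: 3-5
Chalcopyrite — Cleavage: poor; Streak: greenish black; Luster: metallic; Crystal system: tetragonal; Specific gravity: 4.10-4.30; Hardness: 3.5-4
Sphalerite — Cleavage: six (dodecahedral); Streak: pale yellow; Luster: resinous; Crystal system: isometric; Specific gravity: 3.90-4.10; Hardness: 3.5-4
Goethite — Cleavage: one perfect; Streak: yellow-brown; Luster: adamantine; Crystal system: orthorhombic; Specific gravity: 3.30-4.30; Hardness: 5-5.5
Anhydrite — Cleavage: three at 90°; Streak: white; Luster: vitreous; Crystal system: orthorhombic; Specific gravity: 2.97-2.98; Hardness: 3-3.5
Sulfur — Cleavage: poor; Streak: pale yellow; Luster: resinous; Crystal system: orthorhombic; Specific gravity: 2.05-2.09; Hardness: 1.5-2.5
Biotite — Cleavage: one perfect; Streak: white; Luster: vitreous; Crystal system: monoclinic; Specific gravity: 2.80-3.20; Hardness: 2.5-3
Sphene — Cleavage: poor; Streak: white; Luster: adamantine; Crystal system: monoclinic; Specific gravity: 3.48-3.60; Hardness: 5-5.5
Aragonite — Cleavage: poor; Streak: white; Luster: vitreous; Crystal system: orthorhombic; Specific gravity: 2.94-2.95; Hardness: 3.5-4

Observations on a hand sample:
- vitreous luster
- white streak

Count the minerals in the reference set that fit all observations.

Vitreous luster — narrows the field to Augite, Staurolite, Barite, Dolomite, Hornblende, Azurite, Anhydrite, Biotite, Aragonite.
White streak excludes Augite, Hornblende, Azurite.
Remaining candidates: Anhydrite, Aragonite, Barite, Biotite, Dolomite, Staurolite.
That is 6 minerals.

6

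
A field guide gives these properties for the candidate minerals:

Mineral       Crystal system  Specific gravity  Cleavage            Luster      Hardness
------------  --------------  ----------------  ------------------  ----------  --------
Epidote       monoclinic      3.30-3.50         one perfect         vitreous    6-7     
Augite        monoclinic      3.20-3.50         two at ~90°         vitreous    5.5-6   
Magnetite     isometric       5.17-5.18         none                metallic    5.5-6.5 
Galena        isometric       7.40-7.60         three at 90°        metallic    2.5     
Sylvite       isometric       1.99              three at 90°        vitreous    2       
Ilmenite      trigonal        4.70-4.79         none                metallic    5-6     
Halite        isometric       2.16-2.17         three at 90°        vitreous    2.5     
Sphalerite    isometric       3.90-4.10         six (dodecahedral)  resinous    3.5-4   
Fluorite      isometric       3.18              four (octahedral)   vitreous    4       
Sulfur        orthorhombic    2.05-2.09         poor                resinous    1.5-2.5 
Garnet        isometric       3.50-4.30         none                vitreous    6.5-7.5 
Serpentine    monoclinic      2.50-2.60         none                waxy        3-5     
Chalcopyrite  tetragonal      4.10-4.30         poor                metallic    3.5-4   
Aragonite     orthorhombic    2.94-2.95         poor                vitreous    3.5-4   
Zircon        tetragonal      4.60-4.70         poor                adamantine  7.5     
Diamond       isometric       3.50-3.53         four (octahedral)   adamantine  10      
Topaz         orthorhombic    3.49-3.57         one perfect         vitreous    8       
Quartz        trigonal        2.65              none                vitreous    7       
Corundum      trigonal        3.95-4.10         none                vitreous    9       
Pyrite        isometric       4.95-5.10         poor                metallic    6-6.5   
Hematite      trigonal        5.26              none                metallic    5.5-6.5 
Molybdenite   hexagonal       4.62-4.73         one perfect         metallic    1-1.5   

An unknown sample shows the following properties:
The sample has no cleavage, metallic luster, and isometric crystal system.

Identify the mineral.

Magnetite

No cleavage: Magnetite, Ilmenite, Garnet, Serpentine, Quartz, Corundum, Hematite remain.
Metallic luster: Magnetite, Ilmenite, Hematite remain.
Isometric crystal system: Magnetite remains.
Magnetite is the sole remaining match.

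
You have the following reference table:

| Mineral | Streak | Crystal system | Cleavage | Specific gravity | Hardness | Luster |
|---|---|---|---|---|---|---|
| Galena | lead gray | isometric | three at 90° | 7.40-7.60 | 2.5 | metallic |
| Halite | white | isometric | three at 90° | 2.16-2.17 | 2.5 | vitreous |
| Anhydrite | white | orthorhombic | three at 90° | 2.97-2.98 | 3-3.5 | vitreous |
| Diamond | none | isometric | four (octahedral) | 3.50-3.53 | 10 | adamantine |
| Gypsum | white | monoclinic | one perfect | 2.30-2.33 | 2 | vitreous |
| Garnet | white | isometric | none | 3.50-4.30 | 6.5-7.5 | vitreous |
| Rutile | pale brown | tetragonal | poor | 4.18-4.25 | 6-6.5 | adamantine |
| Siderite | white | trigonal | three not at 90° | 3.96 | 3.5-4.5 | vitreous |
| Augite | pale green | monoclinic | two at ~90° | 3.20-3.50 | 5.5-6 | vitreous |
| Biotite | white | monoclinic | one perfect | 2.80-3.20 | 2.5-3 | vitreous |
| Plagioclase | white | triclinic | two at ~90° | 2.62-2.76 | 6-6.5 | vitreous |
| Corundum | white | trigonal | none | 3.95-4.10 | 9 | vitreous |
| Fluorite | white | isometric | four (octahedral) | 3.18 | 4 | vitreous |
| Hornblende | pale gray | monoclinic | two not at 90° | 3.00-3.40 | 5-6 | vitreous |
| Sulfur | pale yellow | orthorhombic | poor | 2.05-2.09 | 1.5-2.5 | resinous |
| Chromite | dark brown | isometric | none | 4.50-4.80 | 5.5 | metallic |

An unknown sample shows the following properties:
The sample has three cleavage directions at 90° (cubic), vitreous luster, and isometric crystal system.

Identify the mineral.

Halite

Three cleavage directions at 90° (cubic): only Galena, Halite, Anhydrite remain.
Vitreous luster excludes Galena.
Isometric crystal system is inconsistent with Anhydrite.
Halite is the sole remaining match.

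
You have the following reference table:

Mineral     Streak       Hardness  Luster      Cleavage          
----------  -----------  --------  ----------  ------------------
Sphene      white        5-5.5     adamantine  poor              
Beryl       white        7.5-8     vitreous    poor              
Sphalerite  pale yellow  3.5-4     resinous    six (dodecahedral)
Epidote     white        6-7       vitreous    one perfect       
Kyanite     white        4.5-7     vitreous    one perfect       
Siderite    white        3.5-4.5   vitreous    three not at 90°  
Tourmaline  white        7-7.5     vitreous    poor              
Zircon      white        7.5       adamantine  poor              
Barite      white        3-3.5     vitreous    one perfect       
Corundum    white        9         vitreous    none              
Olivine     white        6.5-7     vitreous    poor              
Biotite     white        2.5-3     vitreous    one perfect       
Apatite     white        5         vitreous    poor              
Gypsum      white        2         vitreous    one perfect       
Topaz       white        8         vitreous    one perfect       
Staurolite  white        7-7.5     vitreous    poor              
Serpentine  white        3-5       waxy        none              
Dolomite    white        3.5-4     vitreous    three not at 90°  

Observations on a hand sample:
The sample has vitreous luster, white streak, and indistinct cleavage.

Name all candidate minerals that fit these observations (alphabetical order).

Apatite, Beryl, Olivine, Staurolite, Tourmaline

Vitreous luster eliminates Sphene, Sphalerite, Zircon, Serpentine.
White streak: no further eliminations.
Indistinct cleavage: Beryl, Tourmaline, Olivine, Apatite, Staurolite remain.
The minerals that satisfy all observations are Apatite, Beryl, Olivine, Staurolite, Tourmaline.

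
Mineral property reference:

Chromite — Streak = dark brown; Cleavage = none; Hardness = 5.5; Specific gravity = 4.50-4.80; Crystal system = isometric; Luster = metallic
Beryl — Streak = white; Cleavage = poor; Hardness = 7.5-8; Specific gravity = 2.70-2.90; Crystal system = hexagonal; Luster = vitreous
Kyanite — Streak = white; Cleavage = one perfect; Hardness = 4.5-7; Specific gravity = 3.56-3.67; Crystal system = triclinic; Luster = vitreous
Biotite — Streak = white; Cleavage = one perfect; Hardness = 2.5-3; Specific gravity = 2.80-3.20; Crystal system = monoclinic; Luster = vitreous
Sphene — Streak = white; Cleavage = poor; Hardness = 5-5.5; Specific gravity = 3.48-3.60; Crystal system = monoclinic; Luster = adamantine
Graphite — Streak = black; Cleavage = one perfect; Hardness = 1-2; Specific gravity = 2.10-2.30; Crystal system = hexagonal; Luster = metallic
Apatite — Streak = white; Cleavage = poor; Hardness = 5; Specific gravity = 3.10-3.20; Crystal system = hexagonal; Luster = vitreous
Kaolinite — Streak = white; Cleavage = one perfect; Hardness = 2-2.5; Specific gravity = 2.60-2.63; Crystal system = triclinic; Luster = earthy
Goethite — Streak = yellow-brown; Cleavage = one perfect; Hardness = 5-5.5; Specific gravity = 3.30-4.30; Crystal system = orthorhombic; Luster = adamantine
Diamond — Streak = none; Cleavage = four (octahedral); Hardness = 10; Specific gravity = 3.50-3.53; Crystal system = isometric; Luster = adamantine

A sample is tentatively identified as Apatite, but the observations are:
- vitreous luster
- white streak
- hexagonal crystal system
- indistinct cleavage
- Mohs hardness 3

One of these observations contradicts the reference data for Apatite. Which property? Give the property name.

hardness

Vitreous luster: Apatite has vitreous luster — within range.
White streak: Apatite has white streak — within range.
Hexagonal crystal system: Apatite has hexagonal system — within range.
Indistinct cleavage: Apatite has cleavage poor — within range.
Mohs hardness 3: Apatite has hardness 5 — does not match.
Everything matches except the hardness.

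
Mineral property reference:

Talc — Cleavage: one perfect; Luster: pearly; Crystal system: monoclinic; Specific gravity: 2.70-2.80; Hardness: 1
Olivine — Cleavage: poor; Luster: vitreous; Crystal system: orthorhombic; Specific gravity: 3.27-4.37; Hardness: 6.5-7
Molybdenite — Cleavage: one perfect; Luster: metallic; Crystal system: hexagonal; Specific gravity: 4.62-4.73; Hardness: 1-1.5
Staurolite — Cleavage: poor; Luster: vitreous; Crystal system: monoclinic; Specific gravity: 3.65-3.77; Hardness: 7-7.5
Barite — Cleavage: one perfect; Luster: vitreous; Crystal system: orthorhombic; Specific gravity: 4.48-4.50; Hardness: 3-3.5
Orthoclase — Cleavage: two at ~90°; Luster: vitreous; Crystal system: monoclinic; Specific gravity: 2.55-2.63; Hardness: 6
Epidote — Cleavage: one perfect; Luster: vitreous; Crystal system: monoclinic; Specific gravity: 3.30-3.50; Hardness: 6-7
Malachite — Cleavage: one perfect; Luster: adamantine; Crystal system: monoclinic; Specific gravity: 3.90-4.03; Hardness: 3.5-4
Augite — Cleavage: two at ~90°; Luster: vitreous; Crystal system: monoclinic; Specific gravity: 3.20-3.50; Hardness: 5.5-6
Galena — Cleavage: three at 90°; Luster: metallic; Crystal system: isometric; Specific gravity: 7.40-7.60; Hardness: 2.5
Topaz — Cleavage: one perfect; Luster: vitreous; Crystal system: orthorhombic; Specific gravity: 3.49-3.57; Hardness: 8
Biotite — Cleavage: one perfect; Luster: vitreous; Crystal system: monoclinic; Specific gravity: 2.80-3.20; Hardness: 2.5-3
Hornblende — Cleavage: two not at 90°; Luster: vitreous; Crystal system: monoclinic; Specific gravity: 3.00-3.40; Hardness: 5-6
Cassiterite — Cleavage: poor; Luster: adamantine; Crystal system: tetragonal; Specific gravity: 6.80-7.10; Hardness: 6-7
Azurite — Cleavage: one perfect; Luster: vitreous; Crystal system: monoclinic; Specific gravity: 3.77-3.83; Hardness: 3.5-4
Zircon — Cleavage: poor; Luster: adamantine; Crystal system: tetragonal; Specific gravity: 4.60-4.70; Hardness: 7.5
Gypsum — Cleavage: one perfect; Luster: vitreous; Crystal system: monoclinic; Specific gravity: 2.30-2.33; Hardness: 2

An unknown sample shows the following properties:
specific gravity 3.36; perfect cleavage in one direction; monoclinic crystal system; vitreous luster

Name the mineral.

Epidote

Specific gravity 3.36 — narrows the field to Olivine, Epidote, Augite, Hornblende.
Perfect cleavage in one direction — leaves Epidote.
Monoclinic crystal system — consistent with all remaining minerals.
Vitreous luster — no further eliminations.
The only mineral consistent with every observation is Epidote.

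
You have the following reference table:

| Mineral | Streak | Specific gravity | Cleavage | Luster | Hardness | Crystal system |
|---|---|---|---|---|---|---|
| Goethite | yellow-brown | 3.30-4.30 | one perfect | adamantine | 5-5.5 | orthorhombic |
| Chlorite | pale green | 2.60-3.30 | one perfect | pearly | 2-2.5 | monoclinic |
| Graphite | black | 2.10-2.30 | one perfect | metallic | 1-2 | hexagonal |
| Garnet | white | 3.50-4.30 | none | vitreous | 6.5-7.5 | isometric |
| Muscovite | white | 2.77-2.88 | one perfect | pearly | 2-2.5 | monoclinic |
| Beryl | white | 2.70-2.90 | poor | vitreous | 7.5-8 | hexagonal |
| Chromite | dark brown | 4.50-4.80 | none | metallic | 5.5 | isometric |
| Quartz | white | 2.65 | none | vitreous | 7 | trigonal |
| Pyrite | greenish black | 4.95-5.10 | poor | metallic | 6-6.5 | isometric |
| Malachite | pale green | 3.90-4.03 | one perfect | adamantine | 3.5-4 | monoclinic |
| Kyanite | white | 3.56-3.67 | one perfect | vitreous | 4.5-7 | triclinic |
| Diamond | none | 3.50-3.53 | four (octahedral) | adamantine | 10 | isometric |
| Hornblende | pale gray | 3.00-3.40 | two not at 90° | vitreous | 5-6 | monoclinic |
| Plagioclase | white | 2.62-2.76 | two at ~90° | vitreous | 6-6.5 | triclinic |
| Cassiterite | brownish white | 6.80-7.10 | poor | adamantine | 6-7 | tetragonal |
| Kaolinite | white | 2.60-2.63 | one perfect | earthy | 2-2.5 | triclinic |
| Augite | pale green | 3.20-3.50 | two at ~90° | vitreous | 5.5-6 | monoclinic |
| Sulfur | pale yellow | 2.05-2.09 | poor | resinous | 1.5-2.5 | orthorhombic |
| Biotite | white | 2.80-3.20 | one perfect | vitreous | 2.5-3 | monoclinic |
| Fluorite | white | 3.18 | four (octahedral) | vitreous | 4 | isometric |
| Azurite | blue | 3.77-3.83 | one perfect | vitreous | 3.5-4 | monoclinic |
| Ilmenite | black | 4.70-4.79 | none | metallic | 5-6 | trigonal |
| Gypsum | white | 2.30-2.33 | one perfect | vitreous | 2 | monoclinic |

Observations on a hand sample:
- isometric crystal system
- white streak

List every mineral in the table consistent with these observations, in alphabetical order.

Isometric crystal system — narrows the field to Garnet, Chromite, Pyrite, Diamond, Fluorite.
White streak — only Garnet, Fluorite remain.
The minerals that satisfy all observations are Fluorite, Garnet.

Fluorite, Garnet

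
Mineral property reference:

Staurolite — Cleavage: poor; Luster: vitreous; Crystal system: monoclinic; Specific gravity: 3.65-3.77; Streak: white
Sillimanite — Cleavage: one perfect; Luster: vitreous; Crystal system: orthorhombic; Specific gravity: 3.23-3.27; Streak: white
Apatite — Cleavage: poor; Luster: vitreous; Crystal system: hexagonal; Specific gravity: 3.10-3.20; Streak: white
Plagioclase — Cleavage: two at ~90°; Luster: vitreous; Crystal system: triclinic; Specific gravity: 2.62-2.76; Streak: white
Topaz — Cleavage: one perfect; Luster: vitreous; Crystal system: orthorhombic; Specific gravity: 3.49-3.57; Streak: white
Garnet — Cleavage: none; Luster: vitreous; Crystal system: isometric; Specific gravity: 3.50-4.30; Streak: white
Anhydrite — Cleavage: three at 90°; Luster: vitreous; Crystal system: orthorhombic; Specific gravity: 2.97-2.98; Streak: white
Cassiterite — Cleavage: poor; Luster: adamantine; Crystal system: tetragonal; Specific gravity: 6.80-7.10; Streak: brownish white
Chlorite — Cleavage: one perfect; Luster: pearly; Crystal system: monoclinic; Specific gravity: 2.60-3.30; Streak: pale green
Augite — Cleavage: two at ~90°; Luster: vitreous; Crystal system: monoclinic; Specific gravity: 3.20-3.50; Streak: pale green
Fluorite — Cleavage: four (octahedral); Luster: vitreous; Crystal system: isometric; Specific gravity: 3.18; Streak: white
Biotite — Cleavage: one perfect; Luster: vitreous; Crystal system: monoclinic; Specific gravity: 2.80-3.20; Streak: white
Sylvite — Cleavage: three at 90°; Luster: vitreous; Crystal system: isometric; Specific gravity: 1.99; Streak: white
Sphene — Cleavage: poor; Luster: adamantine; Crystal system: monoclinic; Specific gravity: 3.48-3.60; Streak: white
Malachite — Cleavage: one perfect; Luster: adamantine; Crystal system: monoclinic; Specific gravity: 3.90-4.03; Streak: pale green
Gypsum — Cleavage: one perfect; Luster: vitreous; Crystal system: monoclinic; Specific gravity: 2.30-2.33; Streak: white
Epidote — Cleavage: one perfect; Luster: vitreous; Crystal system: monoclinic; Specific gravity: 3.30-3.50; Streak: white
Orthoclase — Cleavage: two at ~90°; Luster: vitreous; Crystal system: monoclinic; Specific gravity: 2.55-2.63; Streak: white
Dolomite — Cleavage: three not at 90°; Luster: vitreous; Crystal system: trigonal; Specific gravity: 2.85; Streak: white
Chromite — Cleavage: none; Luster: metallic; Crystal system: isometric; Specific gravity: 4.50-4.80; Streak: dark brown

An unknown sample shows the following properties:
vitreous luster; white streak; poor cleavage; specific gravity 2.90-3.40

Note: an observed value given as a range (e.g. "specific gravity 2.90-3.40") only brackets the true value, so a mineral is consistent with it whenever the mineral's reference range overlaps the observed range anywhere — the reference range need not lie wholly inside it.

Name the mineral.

Vitreous luster rules out Cassiterite, Chlorite, Sphene, Malachite, Chromite.
White streak eliminates Augite.
Poor cleavage — narrows the field to Staurolite, Apatite.
Specific gravity 2.90-3.40 rules out Staurolite.
Apatite is the sole remaining match.

Apatite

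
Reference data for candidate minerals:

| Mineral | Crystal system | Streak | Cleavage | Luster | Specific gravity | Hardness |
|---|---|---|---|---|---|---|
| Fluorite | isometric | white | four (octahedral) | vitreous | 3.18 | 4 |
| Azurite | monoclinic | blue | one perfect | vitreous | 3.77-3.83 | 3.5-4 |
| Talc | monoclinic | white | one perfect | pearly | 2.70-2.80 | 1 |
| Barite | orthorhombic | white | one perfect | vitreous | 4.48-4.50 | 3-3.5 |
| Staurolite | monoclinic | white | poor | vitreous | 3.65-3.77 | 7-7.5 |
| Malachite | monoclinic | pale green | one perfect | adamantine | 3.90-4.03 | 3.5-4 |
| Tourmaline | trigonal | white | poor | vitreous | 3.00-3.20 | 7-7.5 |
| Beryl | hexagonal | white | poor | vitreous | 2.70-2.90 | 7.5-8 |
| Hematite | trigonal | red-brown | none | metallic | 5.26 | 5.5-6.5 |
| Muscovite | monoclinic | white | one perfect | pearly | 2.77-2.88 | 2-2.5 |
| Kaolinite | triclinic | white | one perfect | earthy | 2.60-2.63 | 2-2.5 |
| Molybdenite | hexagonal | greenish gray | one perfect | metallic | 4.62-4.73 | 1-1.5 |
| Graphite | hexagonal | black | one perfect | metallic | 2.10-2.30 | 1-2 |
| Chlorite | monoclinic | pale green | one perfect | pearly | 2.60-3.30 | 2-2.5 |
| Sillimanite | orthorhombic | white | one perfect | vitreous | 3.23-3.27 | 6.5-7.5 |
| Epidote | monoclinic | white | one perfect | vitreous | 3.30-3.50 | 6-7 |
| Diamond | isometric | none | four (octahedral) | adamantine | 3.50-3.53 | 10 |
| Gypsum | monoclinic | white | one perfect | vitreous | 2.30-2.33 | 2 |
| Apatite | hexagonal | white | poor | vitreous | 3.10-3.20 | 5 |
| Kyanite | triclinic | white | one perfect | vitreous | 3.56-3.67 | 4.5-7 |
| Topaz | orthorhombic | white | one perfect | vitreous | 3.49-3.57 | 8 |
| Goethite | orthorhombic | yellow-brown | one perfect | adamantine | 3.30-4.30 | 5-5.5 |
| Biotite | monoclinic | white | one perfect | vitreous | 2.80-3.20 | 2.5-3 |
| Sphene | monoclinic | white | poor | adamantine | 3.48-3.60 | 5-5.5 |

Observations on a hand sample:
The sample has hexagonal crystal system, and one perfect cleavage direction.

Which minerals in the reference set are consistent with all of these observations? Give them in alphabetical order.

Hexagonal crystal system: Beryl, Molybdenite, Graphite, Apatite remain.
One perfect cleavage direction excludes Beryl, Apatite.
Remaining candidates: Graphite, Molybdenite.

Graphite, Molybdenite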